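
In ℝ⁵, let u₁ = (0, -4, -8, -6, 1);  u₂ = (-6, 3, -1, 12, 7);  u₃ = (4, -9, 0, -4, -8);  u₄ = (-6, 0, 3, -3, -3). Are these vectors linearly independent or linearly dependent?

Row-reduce the matrix whose columns are u₁, u₂, u₃, u₄.
The reduction yields 4 nonzero rows, so the rank is 4.
Since rank = 4 (the number of vectors), the set is linearly independent.

linearly independent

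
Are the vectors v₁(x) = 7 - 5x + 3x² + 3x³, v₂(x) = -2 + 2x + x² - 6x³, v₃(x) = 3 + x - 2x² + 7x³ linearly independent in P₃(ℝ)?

Write each element as a coordinate vector in ℝ⁴ using {1, x, …, x³}.
Place the vectors as rows of a 3×4 matrix and reduce to echelon form.
The reduction yields 3 nonzero rows, so the rank is 3.
Since rank = 3 (the number of vectors), the set is linearly independent.

linearly independent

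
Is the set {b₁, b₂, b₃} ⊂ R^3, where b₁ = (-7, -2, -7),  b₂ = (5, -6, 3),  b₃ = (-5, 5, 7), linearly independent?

Form the 3×3 matrix with these as columns; its determinant is 534.
A nonzero determinant means the columns are linearly independent.

linearly independent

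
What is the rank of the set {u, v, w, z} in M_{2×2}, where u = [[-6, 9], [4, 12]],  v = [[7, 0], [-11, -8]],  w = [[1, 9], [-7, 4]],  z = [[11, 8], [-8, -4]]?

rank 3

Pass to coordinate vectors with respect to the basis {E₁₁, E₁₂, E₂₁, E₂₂}.
Form the matrix with u, v, w, z as columns and reduce.
Reduction leaves 3 leading entries, giving rank 3.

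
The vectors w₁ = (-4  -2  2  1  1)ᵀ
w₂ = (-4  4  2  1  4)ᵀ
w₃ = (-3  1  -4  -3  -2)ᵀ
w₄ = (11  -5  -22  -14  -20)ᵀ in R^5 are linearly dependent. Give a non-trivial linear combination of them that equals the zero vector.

2w₁ + 3w₂ - 3w₃ + w₄ = 0

Row-reduce the matrix with w₁, w₂, w₃, w₄ as columns; the null space gives the coefficients.
One solution (up to scaling) is (2, 3, -3, 1).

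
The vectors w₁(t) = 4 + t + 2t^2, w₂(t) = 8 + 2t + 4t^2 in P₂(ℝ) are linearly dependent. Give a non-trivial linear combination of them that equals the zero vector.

Write each element as a vector in ℝ³ using {1, t, t^2}.
Set up α₁w₁ + α₂w₂ = 0 and solve the homogeneous system.
One solution (up to scaling) is (2, -1).

2w₁ - w₂ = 0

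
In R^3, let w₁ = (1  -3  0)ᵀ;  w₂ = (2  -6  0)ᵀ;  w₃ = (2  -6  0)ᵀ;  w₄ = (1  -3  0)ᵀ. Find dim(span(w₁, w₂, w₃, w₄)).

dim = 1

Row-reduce the 4×3 matrix with these as rows.
There is 1 pivot column, so rank = 1.
(With 4 elements in a 3-dimensional space the rank is at most 3.)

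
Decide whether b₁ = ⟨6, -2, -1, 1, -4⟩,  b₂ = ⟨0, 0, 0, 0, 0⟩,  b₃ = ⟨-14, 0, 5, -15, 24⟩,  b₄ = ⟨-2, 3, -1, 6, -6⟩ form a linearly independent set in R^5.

linearly dependent

One of the vectors is the zero vector, so the set is linearly dependent.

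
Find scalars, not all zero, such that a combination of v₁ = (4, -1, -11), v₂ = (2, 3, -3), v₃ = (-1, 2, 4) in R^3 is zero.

Write the vectors as columns of a matrix and find a nonzero vector in its null space.
A generator of the null space is (1, -1, 2).

v₁ - v₂ + 2v₃ = 0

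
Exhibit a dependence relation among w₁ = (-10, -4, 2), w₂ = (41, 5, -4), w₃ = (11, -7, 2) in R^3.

Row-reduce the matrix with w₁, w₂, w₃ as columns; the null space gives the coefficients.
The free variable yields coefficients (3, 1, -1) (any nonzero multiple also works).

3w₁ + w₂ - w₃ = 0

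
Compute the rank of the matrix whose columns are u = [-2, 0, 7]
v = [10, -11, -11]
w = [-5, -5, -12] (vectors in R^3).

3

Form the matrix with u, v, w as columns and reduce.
Reduction leaves 3 leading entries, giving rank 3.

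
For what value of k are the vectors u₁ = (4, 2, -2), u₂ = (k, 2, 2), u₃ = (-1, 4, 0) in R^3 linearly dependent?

The vectors are dependent exactly when the determinant of the matrix with rows u₁, u₂, u₃ vanishes.
The determinant works out to -8*k - 40.
Solving -8*k - 40 = 0 yields k = -5.

k = -5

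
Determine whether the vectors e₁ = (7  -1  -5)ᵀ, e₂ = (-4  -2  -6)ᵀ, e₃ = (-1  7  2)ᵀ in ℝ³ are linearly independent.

Form the 3×3 matrix with these as columns; its determinant is 402.
A nonzero determinant means the columns are linearly independent.

linearly independent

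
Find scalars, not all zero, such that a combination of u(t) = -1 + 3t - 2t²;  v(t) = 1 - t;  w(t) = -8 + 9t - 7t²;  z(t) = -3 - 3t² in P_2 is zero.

Write each element as a vector in ℝ³ using {1, t, t²}.
Row-reduce the matrix with u, v, w, z as columns; the null space gives the coefficients.
A generator of the null space is (2, -3, -1, 1).

2u - 3v - w + z = 0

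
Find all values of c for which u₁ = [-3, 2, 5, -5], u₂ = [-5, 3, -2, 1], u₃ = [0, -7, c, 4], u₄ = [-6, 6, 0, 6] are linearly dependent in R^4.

c = -25

The vectors are dependent exactly when the determinant of the matrix with rows u₁, u₂, u₃, u₄ vanishes.
The determinant works out to 72*c + 1800.
This vanishes exactly when c = -25.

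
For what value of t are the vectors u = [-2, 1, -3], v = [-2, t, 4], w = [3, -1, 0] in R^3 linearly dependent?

The vectors are dependent exactly when the determinant of the matrix with rows u, v, w vanishes.
The determinant works out to 9*t - 2.
This vanishes exactly when t = 2/9.

t = 2/9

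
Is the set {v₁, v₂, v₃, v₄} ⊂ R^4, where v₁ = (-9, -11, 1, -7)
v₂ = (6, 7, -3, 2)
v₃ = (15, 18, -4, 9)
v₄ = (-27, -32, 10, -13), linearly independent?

linearly dependent

The matrix [v₁|v₂|v₃|v₄] has determinant 0.
A zero determinant means the columns are linearly dependent.
Indeed v₁ - v₂ + v₃ = 0.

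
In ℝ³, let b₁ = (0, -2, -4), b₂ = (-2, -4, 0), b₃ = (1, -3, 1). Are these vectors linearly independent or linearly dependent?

linearly independent

Row-reduce the matrix whose columns are b₁, b₂, b₃.
The reduction yields 3 nonzero rows, so the rank is 3.
Since rank = 3 (the number of vectors), the set is linearly independent.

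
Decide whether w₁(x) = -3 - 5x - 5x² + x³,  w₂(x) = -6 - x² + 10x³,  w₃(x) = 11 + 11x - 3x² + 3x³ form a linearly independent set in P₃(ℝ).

linearly independent

Write each element as a coordinate vector in ℝ⁴ using {1, x, …, x³}.
Row-reduce the matrix whose columns are w₁, w₂, w₃.
The reduction yields 3 nonzero rows, so the rank is 3.
Since rank = 3 (the number of vectors), the set is linearly independent.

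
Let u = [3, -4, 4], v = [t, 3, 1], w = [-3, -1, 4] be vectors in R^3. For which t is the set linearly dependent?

The vectors are dependent exactly when the determinant of the matrix with rows u, v, w vanishes.
Expanding, det = 12*t + 87.
This vanishes exactly when t = -29/4.

t = -29/4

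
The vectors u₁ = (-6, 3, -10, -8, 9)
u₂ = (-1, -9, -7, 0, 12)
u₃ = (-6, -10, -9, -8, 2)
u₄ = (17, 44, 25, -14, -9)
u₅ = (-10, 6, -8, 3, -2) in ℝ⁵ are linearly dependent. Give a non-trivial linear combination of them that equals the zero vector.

Set up α₁u₁ + … + α₅u₅ = 0 and solve the homogeneous system.
One solution (up to scaling) is (3, -3, -2, -1, -2).

3u₁ - 3u₂ - 2u₃ - u₄ - 2u₅ = 0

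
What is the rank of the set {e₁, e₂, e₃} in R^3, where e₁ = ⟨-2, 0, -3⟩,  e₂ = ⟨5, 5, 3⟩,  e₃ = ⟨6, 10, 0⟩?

Form the matrix with e₁, e₂, e₃ as columns and reduce.
The echelon form has 2 nonzero rows, so the rank is 2.

rank 2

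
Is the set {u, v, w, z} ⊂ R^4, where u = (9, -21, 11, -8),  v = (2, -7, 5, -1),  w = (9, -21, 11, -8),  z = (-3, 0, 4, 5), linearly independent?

linearly dependent

Form the 4×4 matrix with these as columns; its determinant is 0.
A zero determinant means the columns are linearly dependent.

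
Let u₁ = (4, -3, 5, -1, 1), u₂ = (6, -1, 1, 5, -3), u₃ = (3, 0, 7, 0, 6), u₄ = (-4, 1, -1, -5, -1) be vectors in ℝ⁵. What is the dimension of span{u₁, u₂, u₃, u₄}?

Put the 5×4 matrix [u₁|u₂|u₃|u₄] into echelon form.
Reduction leaves 4 leading entries, giving rank 4.

dim = 4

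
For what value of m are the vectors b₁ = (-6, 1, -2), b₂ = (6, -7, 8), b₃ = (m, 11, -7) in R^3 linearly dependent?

m = 24

Place the vectors as rows of a 3×3 matrix; dependence ⇔ determinant zero.
Cofactor expansion gives det = 144 - 6*m.
Solving 144 - 6*m = 0 yields m = 24.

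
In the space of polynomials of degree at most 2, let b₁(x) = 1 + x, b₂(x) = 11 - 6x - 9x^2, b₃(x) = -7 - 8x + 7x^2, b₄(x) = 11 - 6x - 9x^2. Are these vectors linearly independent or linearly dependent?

Write each element as a coordinate vector in ℝ³ using {1, x, x^2}.
There are 4 vectors in a 3-dimensional space, so they cannot be linearly independent.

linearly dependent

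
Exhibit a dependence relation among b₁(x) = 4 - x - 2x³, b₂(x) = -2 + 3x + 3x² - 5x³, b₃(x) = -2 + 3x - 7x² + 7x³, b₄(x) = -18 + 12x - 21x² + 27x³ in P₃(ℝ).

3b₁ - 3b₃ + b₄ = 0

Pass to coordinate vectors relative to the basis {1, x, …, x³}.
Solve the homogeneous system with b₁, b₂, b₃, b₄ as columns by row-reducing the coefficient matrix.
A generator of the null space is (3, 0, -3, 1).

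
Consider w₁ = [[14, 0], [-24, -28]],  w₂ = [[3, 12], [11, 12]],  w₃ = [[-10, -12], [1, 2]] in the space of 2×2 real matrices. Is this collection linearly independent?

Take coordinates with respect to the standard basis {E₁₁, E₁₂, E₂₁, E₂₂}.
Place the vectors as rows of a 3×4 matrix and reduce to echelon form.
The reduction yields 2 nonzero rows, so the rank is 2.
Since rank 2 < 3, the set is linearly dependent.

linearly dependent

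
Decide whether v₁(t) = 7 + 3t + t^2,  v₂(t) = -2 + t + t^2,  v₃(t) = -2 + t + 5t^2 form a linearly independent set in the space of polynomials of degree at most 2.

linearly independent

Take coordinates with respect to the standard basis {1, t, t^2}.
Place the vectors as rows of a 3×3 matrix and reduce to echelon form.
The reduction yields 3 nonzero rows, so the rank is 3.
Since rank = 3 (the number of vectors), the set is linearly independent.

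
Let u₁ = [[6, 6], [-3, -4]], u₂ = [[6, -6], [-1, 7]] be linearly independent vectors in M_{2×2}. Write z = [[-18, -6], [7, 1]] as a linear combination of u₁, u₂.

Identify each element with its coordinate vector in ℝ⁴ via {E₁₁, E₁₂, E₂₁, E₂₂}.
Since u₁, u₂ are independent, the coefficients expressing z are uniquely determined by a linear system.
The system has the unique solution (a₁, a₂) = (-2, -1).

z = -2u₁ - u₂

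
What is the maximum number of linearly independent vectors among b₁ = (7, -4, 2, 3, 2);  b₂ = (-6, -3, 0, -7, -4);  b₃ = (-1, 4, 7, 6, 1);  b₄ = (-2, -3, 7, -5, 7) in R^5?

Form the matrix with b₁, b₂, b₃, b₄ as columns and reduce.
Reduction leaves 4 leading entries, giving rank 4.

4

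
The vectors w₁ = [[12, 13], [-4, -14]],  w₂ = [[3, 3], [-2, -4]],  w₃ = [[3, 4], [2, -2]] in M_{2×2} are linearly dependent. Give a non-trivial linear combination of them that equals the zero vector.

w₁ - 3w₂ - w₃ = 0

Take coordinates with respect to {E₁₁, E₁₂, E₂₁, E₂₂}.
Write the vectors as columns of a matrix and find a nonzero vector in its null space.
One solution (up to scaling) is (1, -3, -1).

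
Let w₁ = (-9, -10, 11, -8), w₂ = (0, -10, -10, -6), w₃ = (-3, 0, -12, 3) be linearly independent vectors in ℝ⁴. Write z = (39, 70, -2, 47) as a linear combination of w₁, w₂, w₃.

Since w₁, w₂, w₃ are independent, the coefficients expressing z are uniquely determined by a linear system.
Back-substitution yields (c₁, c₂, c₃) = (-4, -3, -1).

z = -4w₁ - 3w₂ - w₃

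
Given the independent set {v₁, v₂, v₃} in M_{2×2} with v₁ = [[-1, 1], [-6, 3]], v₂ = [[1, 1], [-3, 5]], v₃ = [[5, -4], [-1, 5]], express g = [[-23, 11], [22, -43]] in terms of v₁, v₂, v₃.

g = -v₁ - 4v₂ - 4v₃

Work in coordinates with respect to the standard basis {E₁₁, E₁₂, E₂₁, E₂₂}.
Write g = α₁v₁ + … + α₃v₃ and equate components.
Back-substitution yields (α₁, α₂, α₃) = (-1, -4, -4).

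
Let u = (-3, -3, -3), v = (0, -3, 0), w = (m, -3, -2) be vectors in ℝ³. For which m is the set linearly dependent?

Dependence holds iff the 3×3 matrix [u v w] is singular.
Expanding, det = -9*m - 18.
Solving -9*m - 18 = 0 yields m = -2.

m = -2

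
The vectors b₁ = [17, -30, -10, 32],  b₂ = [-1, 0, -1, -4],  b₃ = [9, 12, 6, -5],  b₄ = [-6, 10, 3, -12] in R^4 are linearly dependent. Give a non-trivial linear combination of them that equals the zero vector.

Set up α₁b₁ + … + α₄b₄ = 0 and solve the homogeneous system.
One solution (up to scaling) is (1, -1, 0, 3).

b₁ - b₂ + 3b₄ = 0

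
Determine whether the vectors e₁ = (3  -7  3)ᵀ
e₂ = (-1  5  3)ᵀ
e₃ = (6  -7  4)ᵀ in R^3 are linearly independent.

Place the vectors as rows of a 3×3 matrix and reduce to echelon form.
The reduction yields 3 nonzero rows, so the rank is 3.
Since rank = 3 (the number of vectors), the set is linearly independent.

linearly independent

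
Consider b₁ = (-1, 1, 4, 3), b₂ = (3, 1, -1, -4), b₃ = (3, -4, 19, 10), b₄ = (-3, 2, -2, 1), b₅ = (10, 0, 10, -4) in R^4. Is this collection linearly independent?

There are 5 vectors in a 4-dimensional space, so they cannot be linearly independent.

linearly dependent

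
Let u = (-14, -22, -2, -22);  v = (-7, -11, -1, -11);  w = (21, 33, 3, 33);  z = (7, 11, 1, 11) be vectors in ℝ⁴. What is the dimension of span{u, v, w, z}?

Apply Gaussian elimination to the matrix whose rows are u, v, w, z.
Reduction leaves 1 leading entry, giving rank 1.

dim = 1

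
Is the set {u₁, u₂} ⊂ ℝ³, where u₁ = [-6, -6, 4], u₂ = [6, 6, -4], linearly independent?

Place the vectors as rows of a 2×3 matrix and reduce to echelon form.
The reduction yields 1 nonzero row, so the rank is 1.
Since rank 1 < 2, the set is linearly dependent.

linearly dependent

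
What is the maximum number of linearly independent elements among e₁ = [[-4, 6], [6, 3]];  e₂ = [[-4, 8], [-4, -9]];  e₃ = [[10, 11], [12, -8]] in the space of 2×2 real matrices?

Pass to coordinate vectors with respect to the basis {E₁₁, E₁₂, E₂₁, E₂₂}.
Apply Gaussian elimination to the matrix whose rows are e₁, e₂, e₃.
The echelon form has 3 nonzero rows, so the rank is 3.

3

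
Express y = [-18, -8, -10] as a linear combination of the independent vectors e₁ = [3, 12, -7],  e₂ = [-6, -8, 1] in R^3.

Write y = a₁e₁ + a₂e₂ and equate components.
Back-substitution yields (a₁, a₂) = (2, 4).

y = 2e₁ + 4e₂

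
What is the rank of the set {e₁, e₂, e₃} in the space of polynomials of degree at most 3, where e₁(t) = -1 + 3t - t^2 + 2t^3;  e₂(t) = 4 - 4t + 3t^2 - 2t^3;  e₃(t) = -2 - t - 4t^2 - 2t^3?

Use coordinates relative to {1, t, …, t^3}.
Row-reduce the 3×4 matrix with these as rows.
Reduction leaves 3 leading entries, giving rank 3.

rank 3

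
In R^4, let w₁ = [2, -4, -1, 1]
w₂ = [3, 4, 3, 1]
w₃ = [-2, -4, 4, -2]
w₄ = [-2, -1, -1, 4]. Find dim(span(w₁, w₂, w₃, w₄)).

Apply Gaussian elimination to the matrix whose rows are w₁, w₂, w₃, w₄.
Reduction leaves 4 leading entries, giving rank 4.

4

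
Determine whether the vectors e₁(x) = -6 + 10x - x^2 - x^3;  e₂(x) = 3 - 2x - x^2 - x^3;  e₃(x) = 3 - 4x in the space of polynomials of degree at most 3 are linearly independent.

Take coordinates with respect to the standard basis {1, x, …, x^3}.
Row-reduce the matrix whose columns are e₁, e₂, e₃.
The reduction yields 2 nonzero rows, so the rank is 2.
Since rank 2 < 3, the set is linearly dependent.
Indeed e₁ - e₂ + 3e₃ = 0.

linearly dependent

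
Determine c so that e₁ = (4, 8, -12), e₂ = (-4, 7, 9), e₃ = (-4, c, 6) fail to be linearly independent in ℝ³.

c = 22

Place the vectors as rows of a 3×3 matrix; dependence ⇔ determinant zero.
The determinant works out to 12*c - 264.
Setting this to zero gives c = 22.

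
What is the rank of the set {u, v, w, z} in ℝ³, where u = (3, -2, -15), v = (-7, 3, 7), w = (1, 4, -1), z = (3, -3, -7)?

3

Apply Gaussian elimination to the matrix whose rows are u, v, w, z.
The echelon form has 3 nonzero rows, so the rank is 3.
(With 4 elements in a 3-dimensional space the rank is at most 3.)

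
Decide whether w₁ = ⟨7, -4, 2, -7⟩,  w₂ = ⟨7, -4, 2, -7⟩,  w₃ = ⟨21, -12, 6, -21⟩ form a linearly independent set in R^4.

Two of the vectors are equal, giving an immediate dependence.

linearly dependent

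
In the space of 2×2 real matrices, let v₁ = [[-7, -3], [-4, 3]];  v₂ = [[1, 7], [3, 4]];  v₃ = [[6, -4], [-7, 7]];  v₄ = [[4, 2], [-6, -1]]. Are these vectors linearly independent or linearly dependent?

linearly independent

Take coordinates with respect to the standard basis {E₁₁, E₁₂, E₂₁, E₂₂}.
The matrix [v₁|v₂|v₃|v₄] has determinant -5212.
A nonzero determinant means the columns are linearly independent.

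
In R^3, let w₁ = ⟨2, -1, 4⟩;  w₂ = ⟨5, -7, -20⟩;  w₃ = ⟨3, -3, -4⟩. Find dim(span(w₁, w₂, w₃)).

dim = 2

Row-reduce the 3×3 matrix with these as rows.
Reduction leaves 2 leading entries, giving rank 2.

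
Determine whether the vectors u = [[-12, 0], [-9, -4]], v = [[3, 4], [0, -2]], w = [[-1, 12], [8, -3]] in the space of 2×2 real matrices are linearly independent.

linearly independent

Take coordinates with respect to the standard basis {E₁₁, E₁₂, E₂₁, E₂₂}.
Row-reduce the matrix whose columns are u, v, w.
The reduction yields 3 nonzero rows, so the rank is 3.
Since rank = 3 (the number of vectors), the set is linearly independent.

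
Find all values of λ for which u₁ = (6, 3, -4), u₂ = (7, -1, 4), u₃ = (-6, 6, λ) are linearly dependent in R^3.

λ = -40/3

The set is linearly dependent precisely when det[u₁; u₂; u₃] = 0.
Cofactor expansion gives det = -27*λ - 360.
Solving -27*λ - 360 = 0 yields λ = -40/3.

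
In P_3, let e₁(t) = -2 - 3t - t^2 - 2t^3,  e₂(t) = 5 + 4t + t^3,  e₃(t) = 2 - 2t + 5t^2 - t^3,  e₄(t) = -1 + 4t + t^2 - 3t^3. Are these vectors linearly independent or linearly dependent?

Write each element as a coordinate vector in ℝ⁴ using {1, t, …, t^3}.
The matrix [e₁|e₂|e₃|e₄] has determinant -393.
A nonzero determinant means the columns are linearly independent.

linearly independent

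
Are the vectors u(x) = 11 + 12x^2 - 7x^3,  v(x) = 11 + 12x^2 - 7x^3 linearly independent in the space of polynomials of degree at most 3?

linearly dependent

Take coordinates with respect to the standard basis {1, x, …, x^3}.
Place the vectors as rows of a 2×4 matrix and reduce to echelon form.
The reduction yields 1 nonzero row, so the rank is 1.
Since rank 1 < 2, the set is linearly dependent.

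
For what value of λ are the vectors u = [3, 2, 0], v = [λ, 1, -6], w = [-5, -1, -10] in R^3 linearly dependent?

λ = -3/5

Dependence holds iff the 3×3 matrix [u v w] is singular.
Cofactor expansion gives det = 20*λ + 12.
Setting this to zero gives λ = -3/5.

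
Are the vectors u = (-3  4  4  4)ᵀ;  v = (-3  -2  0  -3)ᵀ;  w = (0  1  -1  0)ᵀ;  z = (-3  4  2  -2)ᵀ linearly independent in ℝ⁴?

Form the 4×4 matrix with these as columns; its determinant is 138.
A nonzero determinant means the columns are linearly independent.

linearly independent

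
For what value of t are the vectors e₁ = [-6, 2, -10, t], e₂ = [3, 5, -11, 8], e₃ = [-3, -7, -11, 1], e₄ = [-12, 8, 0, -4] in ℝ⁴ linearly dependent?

t = 7/4

The vectors are dependent exactly when the determinant of the matrix with rows e₁, e₂, e₃, e₄ vanishes.
Expanding, det = 3696 - 2112*t.
Solving 3696 - 2112*t = 0 yields t = 7/4.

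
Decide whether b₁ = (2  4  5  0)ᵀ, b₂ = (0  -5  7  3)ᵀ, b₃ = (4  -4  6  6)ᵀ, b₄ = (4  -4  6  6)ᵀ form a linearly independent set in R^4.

Two of the vectors are equal, giving an immediate dependence.

linearly dependent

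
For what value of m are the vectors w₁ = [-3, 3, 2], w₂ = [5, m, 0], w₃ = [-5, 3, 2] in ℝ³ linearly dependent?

The set is linearly dependent precisely when det[w₁; w₂; w₃] = 0.
Cofactor expansion gives det = 4*m.
Solving 4*m = 0 yields m = 0.

m = 0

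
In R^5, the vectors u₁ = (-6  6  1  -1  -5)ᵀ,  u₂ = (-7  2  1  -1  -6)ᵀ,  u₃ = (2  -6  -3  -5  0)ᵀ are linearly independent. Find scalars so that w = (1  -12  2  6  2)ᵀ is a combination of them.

w = -4u₁ + 3u₂ - u₃

Write w = α₁u₁ + … + α₃u₃ and equate components.
Row-reducing the augmented matrix gives the unique coefficients (α₁, α₂, α₃) = (-4, 3, -1).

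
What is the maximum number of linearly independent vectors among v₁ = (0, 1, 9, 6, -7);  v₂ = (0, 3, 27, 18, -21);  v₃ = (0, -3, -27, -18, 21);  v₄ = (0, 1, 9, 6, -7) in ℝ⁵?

1

Form the matrix with v₁, v₂, v₃, v₄ as columns and reduce.
Exactly 1 pivot survives; hence the rank is 1.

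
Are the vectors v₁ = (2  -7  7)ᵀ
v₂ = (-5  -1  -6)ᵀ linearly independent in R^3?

linearly independent

Place the vectors as rows of a 2×3 matrix and reduce to echelon form.
The reduction yields 2 nonzero rows, so the rank is 2.
Since rank = 2 (the number of vectors), the set is linearly independent.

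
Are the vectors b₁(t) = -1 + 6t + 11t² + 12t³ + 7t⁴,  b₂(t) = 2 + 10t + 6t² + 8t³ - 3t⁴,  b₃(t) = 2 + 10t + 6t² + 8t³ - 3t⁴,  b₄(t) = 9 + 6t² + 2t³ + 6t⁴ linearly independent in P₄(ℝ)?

linearly dependent

Write each element as a coordinate vector in ℝ⁵ using {1, t, …, t⁴}.
Two of the vectors are equal, giving an immediate dependence.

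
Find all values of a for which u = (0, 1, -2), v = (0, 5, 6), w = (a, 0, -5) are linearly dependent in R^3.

a = 0

Place the vectors as rows of a 3×3 matrix; dependence ⇔ determinant zero.
Cofactor expansion gives det = 16*a.
This vanishes exactly when a = 0.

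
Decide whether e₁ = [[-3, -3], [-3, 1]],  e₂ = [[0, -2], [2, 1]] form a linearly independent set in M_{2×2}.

linearly independent

Take coordinates with respect to the standard basis {E₁₁, E₁₂, E₂₁, E₂₂}.
Row-reduce the matrix whose columns are e₁, e₂.
The reduction yields 2 nonzero rows, so the rank is 2.
Since rank = 2 (the number of vectors), the set is linearly independent.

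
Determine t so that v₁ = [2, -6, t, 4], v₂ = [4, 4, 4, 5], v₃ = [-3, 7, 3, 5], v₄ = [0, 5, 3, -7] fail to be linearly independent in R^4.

Place the vectors as rows of a 4×4 matrix; dependence ⇔ determinant zero.
Expanding, det = -455*t - 1274.
Solving -455*t - 1274 = 0 yields t = -14/5.

t = -14/5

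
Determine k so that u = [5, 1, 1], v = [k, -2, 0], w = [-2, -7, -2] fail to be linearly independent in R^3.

k = 16/5

The vectors are dependent exactly when the determinant of the matrix with rows u, v, w vanishes.
Expanding, det = 16 - 5*k.
This vanishes exactly when k = 16/5.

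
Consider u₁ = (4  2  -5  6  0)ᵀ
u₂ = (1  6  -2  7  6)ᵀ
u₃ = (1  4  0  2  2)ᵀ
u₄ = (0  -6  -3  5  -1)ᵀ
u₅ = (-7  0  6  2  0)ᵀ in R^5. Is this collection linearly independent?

linearly independent

Form the 5×5 matrix with these as columns; its determinant is -1324.
A nonzero determinant means the columns are linearly independent.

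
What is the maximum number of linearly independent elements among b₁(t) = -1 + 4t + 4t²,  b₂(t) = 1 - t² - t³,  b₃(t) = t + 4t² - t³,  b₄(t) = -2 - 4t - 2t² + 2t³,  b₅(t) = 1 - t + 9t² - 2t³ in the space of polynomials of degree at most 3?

4

Use coordinates relative to {1, t, …, t³}.
Row-reduce the 5×4 matrix with these as rows.
The echelon form has 4 nonzero rows, so the rank is 4.
(With 5 elements in a 4-dimensional space the rank is at most 4.)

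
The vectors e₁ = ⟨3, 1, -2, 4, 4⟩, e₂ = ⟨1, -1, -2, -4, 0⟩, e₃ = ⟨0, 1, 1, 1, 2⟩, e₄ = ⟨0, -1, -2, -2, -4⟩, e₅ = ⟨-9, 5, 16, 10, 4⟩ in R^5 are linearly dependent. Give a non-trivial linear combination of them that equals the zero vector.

2e₁ + 3e₂ - 2e₃ + 2e₄ + e₅ = 0

Solve the homogeneous system with e₁, e₂, e₃, e₄, e₅ as columns by row-reducing the coefficient matrix.
A generator of the null space is (2, 3, -2, 2, 1).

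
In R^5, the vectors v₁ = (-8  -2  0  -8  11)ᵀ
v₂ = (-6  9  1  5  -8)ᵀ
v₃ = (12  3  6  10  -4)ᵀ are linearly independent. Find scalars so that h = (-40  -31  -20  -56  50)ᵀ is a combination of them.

Write h = α₁v₁ + … + α₃v₃ and equate components.
The system has the unique solution (α₁, α₂, α₃) = (2, -2, -3).

h = 2v₁ - 2v₂ - 3v₃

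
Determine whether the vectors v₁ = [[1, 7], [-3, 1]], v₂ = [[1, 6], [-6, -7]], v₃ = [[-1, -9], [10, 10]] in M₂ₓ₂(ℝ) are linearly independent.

Write each element as a coordinate vector in ℝ⁴ using {E₁₁, E₁₂, E₂₁, E₂₂}.
Place the vectors as rows of a 3×4 matrix and reduce to echelon form.
The reduction yields 3 nonzero rows, so the rank is 3.
Since rank = 3 (the number of vectors), the set is linearly independent.

linearly independent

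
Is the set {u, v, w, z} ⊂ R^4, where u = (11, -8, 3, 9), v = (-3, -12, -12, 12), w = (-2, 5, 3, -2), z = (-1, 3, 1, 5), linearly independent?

Form the 4×4 matrix with these as columns; its determinant is -1215.
A nonzero determinant means the columns are linearly independent.

linearly independent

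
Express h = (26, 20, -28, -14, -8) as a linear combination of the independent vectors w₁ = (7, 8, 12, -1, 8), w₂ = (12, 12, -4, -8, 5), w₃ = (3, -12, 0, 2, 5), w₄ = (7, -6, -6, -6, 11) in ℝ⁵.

h = -2w₁ + 4w₂ + 2w₃ - 2w₄

Set up the augmented matrix [w₁ | w₂ | w₃ | w₄ | h] and row-reduce.
The system has the unique solution (c₁, …, c₄) = (-2, 4, 2, -2).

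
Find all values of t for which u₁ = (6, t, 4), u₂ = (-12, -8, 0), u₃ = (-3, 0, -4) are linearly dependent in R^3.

Dependence holds iff the 3×3 matrix [u₁ u₂ u₃] is singular.
The determinant works out to 96 - 48*t.
Solving 96 - 48*t = 0 yields t = 2.

t = 2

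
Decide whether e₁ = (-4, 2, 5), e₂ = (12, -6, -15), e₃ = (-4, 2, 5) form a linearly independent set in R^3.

linearly dependent

Place the vectors as rows of a 3×3 matrix and reduce to echelon form.
The reduction yields 1 nonzero row, so the rank is 1.
Since rank 1 < 3, the set is linearly dependent.
Indeed 3e₁ + e₂ = 0.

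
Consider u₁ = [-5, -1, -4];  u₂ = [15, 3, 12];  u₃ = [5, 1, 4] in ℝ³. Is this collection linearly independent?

linearly dependent

Row-reduce the matrix whose columns are u₁, u₂, u₃.
The reduction yields 1 nonzero row, so the rank is 1.
Since rank 1 < 3, the set is linearly dependent.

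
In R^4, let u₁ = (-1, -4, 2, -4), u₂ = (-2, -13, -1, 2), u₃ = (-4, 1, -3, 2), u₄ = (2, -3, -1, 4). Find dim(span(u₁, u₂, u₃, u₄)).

3

Row-reduce the 4×4 matrix with these as rows.
Exactly 3 pivots survive; hence the rank is 3.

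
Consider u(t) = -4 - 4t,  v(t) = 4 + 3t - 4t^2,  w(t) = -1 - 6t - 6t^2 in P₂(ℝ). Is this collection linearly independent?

linearly independent

Write each element as a coordinate vector in ℝ³ using {1, t, t^2}.
Row-reduce the matrix whose columns are u, v, w.
The reduction yields 3 nonzero rows, so the rank is 3.
Since rank = 3 (the number of vectors), the set is linearly independent.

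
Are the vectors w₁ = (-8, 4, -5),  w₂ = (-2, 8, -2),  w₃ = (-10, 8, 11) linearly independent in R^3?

linearly independent

The matrix [w₁|w₂|w₃] has determinant -984.
A nonzero determinant means the columns are linearly independent.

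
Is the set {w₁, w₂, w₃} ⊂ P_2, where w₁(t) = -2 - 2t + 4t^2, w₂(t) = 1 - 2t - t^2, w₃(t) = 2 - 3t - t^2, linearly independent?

linearly independent

Take coordinates with respect to the standard basis {1, t, t^2}.
The matrix [w₁|w₂|w₃] has determinant 8.
A nonzero determinant means the columns are linearly independent.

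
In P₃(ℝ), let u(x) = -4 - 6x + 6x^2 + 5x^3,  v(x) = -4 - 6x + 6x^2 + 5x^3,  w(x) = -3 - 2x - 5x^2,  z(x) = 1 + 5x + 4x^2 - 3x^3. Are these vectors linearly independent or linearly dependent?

linearly dependent

Take coordinates with respect to the standard basis {1, x, …, x^3}.
Two of the vectors are equal, giving an immediate dependence.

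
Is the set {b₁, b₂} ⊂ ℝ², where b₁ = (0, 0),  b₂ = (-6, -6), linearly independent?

One of the vectors is the zero vector, so the set is linearly dependent.

linearly dependent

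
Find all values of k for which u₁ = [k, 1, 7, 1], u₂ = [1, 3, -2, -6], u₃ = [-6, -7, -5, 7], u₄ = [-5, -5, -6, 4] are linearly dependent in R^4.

The set is linearly dependent precisely when det[u₁; u₂; u₃; u₄] = 0.
The determinant works out to 56 - 22*k.
This vanishes exactly when k = 28/11.

k = 28/11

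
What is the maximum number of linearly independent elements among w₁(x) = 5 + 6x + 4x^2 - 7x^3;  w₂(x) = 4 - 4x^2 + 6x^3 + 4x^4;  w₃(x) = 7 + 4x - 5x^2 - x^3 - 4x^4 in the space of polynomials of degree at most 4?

Pass to coordinate vectors with respect to the basis {1, x, …, x^4}.
Row-reduce the 3×5 matrix with these as rows.
The echelon form has 3 nonzero rows, so the rank is 3.

3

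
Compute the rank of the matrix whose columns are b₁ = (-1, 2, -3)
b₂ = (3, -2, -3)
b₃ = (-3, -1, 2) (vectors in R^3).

rank 3

Form the matrix with b₁, b₂, b₃ as columns and reduce.
Reduction leaves 3 leading entries, giving rank 3.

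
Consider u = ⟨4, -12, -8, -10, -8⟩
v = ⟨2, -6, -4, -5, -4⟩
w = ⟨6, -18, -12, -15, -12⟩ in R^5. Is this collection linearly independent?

linearly dependent

One vector is a scalar multiple of another, so the set is dependent.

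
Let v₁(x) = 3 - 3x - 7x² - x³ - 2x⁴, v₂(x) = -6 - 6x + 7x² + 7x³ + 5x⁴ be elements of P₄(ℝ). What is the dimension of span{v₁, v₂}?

Represent each element by its coordinate vector in ℝ⁵.
Apply Gaussian elimination to the matrix whose rows are v₁, v₂.
Exactly 2 pivots survive; hence the rank is 2.

dim = 2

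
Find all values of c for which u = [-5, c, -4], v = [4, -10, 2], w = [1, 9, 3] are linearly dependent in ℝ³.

c = 28/5

Dependence holds iff the 3×3 matrix [u v w] is singular.
Expanding, det = 56 - 10*c.
This vanishes exactly when c = 28/5.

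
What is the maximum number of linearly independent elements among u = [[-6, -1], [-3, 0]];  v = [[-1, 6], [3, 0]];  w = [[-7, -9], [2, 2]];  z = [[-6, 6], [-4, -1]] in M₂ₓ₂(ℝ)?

Use coordinates relative to {E₁₁, E₁₂, E₂₁, E₂₂}.
Form the matrix with u, v, w, z as columns and reduce.
Reduction leaves 3 leading entries, giving rank 3.

3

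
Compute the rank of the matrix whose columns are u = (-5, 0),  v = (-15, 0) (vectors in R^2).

rank 1

Apply Gaussian elimination to the matrix whose rows are u, v.
Exactly 1 pivot survives; hence the rank is 1.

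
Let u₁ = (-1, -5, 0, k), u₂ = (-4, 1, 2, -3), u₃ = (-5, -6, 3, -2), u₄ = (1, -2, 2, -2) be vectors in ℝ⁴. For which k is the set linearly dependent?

k = 5/3

The vectors are dependent exactly when the determinant of the matrix with rows u₁, u₂, u₃, u₄ vanishes.
The determinant works out to 115 - 69*k.
This vanishes exactly when k = 5/3.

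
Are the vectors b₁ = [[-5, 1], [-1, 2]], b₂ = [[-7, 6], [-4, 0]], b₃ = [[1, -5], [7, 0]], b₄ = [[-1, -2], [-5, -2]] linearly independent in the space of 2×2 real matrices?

linearly independent

Take coordinates with respect to the standard basis {E₁₁, E₁₂, E₂₁, E₂₂}.
Place the vectors as rows of a 4×4 matrix and reduce to echelon form.
The reduction yields 4 nonzero rows, so the rank is 4.
Since rank = 4 (the number of vectors), the set is linearly independent.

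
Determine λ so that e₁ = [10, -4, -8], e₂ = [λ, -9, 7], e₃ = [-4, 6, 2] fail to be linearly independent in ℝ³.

λ = -5

The set is linearly dependent precisely when det[e₁; e₂; e₃] = 0.
Cofactor expansion gives det = -40*λ - 200.
Setting this to zero gives λ = -5.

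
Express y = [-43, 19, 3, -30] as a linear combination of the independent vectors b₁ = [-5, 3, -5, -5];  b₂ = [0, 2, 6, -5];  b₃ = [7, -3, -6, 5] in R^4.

Since b₁, b₂, b₃ are independent, the coefficients expressing y are uniquely determined by a linear system.
The system has the unique solution (c₁, c₂, c₃) = (3, -1, -4).

y = 3b₁ - b₂ - 4b₃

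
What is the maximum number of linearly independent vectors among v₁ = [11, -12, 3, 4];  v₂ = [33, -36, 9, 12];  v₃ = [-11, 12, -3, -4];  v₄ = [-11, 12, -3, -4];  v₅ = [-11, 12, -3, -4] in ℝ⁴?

1

Apply Gaussian elimination to the matrix whose rows are v₁, v₂, v₃, v₄, v₅.
Reduction leaves 1 leading entry, giving rank 1.
(With 5 elements in a 4-dimensional space the rank is at most 4.)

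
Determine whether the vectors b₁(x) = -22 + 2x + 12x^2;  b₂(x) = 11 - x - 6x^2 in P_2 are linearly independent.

Write each element as a coordinate vector in ℝ³ using {1, x, x^2}.
Place the vectors as rows of a 2×3 matrix and reduce to echelon form.
The reduction yields 1 nonzero row, so the rank is 1.
Since rank 1 < 2, the set is linearly dependent.
Indeed b₁ + 2b₂ = 0.

linearly dependent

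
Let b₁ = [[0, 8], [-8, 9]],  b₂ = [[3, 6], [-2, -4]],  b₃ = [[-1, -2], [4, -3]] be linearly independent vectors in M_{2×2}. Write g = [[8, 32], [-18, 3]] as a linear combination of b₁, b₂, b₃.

Identify each element with its coordinate vector in ℝ⁴ via {E₁₁, E₁₂, E₂₁, E₂₂}.
Since b₁, b₂, b₃ are independent, the coefficients expressing g are uniquely determined by a linear system.
Back-substitution yields (c₁, c₂, c₃) = (2, 3, 1).

g = 2b₁ + 3b₂ + b₃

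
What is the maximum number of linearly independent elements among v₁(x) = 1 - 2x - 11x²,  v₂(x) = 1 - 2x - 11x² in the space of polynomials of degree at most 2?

Pass to coordinate vectors with respect to the basis {1, x, x²}.
Row-reduce the 2×3 matrix with these as rows.
There is 1 pivot column, so rank = 1.

1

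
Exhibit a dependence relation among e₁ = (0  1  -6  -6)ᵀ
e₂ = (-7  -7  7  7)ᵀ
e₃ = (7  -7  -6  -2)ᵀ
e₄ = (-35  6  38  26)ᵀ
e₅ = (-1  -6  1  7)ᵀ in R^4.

e₁ - 2e₂ + 3e₃ + e₄ = 0

Row-reduce the matrix with e₁, e₂, e₃, e₄, e₅ as columns; the null space gives the coefficients.
A generator of the null space is (1, -2, 3, 1, 0).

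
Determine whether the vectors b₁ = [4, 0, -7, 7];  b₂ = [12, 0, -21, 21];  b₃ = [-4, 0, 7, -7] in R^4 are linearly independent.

linearly dependent

Place the vectors as rows of a 3×4 matrix and reduce to echelon form.
The reduction yields 1 nonzero row, so the rank is 1.
Since rank 1 < 3, the set is linearly dependent.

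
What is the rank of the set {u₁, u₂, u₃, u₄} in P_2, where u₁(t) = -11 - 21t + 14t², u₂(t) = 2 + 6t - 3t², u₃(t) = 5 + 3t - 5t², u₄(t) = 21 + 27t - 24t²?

2

Represent each element by its coordinate vector in ℝ³.
Form the matrix with u₁, u₂, u₃, u₄ as columns and reduce.
Exactly 2 pivots survive; hence the rank is 2.
(With 4 elements in a 3-dimensional space the rank is at most 3.)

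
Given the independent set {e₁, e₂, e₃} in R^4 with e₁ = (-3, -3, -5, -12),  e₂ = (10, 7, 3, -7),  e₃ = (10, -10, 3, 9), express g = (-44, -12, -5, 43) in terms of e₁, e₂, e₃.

g = -2e₁ - 4e₂ - e₃

Since e₁, e₂, e₃ are independent, the coefficients expressing g are uniquely determined by a linear system.
The system has the unique solution (a₁, a₂, a₃) = (-2, -4, -1).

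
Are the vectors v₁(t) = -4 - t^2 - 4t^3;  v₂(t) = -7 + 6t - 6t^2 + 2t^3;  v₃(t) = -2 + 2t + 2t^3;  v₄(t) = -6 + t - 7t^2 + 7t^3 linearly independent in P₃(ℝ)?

Write each element as a coordinate vector in ℝ⁴ using {1, t, …, t^3}.
The matrix [v₁|v₂|v₃|v₄] has determinant -644.
A nonzero determinant means the columns are linearly independent.

linearly independent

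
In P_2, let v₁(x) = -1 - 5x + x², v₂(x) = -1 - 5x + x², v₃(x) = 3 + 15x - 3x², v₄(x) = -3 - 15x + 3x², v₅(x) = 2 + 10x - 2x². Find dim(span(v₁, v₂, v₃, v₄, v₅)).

dim = 1

Use coordinates relative to {1, x, x²}.
Put the 3×5 matrix [v₁|v₂|v₃|v₄|v₅] into echelon form.
The echelon form has 1 nonzero row, so the rank is 1.
(With 5 elements in a 3-dimensional space the rank is at most 3.)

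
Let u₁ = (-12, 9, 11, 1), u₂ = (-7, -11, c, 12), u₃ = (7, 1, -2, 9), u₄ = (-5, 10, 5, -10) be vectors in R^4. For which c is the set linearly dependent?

The set is linearly dependent precisely when det[u₁; u₂; u₃; u₄] = 0.
The determinant works out to 3300 - 1500*c.
Setting this to zero gives c = 11/5.

c = 11/5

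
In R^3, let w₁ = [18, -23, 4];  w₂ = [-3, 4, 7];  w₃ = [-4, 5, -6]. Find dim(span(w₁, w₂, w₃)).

Row-reduce the 3×3 matrix with these as rows.
There are 2 pivot columns, so rank = 2.

2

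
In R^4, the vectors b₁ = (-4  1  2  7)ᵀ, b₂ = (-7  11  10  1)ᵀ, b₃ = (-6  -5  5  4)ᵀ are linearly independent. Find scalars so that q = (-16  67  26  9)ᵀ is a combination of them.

q = 3b₁ + 4b₂ - 4b₃

Set up the augmented matrix [b₁ | b₂ | b₃ | q] and row-reduce.
Row-reducing the augmented matrix gives the unique coefficients (α₁, α₂, α₃) = (3, 4, -4).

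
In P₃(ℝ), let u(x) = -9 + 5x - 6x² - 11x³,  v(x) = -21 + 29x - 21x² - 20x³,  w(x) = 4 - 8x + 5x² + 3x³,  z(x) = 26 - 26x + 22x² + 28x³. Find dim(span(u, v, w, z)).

2

Pass to coordinate vectors with respect to the basis {1, x, …, x³}.
Apply Gaussian elimination to the matrix whose rows are u, v, w, z.
Exactly 2 pivots survive; hence the rank is 2.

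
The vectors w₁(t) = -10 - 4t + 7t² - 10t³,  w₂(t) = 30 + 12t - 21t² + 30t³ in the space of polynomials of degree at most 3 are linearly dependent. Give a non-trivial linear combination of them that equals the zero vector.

3w₁ + w₂ = 0

Take coordinates with respect to {1, t, …, t³}.
Write the vectors as columns of a matrix and find a nonzero vector in its null space.
One solution (up to scaling) is (3, 1).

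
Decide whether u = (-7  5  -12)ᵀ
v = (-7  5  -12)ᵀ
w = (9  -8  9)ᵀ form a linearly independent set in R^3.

Two of the vectors are equal, giving an immediate dependence.

linearly dependent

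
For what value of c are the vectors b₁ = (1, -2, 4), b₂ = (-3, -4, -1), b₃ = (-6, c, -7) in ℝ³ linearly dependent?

The vectors are dependent exactly when the determinant of the matrix with rows b₁, b₂, b₃ vanishes.
Cofactor expansion gives det = -11*c - 38.
This vanishes exactly when c = -38/11.

c = -38/11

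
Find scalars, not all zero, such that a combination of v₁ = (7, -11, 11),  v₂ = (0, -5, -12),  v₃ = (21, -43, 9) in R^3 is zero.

Row-reduce the matrix with v₁, v₂, v₃ as columns; the null space gives the coefficients.
A generator of the null space is (3, 2, -1).

3v₁ + 2v₂ - v₃ = 0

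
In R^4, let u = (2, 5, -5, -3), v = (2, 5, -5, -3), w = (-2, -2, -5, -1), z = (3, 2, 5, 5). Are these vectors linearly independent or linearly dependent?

Two of the vectors are equal, giving an immediate dependence.

linearly dependent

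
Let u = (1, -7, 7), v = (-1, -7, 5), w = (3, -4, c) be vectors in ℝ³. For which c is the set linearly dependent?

Place the vectors as rows of a 3×3 matrix; dependence ⇔ determinant zero.
Expanding, det = 90 - 14*c.
Setting this to zero gives c = 45/7.

c = 45/7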